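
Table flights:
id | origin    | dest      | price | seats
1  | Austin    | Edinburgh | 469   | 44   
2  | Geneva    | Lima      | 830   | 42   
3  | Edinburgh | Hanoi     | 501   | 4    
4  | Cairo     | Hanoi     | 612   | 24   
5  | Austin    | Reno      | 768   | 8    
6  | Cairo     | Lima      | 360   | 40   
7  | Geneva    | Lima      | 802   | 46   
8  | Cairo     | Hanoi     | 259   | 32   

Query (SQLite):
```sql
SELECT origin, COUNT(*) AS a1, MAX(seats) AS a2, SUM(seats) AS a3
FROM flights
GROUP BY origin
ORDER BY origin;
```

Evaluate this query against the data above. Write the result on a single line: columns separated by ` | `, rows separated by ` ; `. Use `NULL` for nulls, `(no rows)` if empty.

Group flights by origin.
Per group compute: COUNT(*), MAX(seats), SUM(seats).
  Austin: ids {1, 5} → COUNT(*)=2, MAX(seats)=44, SUM(seats)=52
  Cairo: ids {4, 6, 8} → COUNT(*)=3, MAX(seats)=40, SUM(seats)=96
  Edinburgh: ids {3} → COUNT(*)=1, MAX(seats)=4, SUM(seats)=4
  Geneva: ids {2, 7} → COUNT(*)=2, MAX(seats)=46, SUM(seats)=88

Austin | 2 | 44 | 52 ; Cairo | 3 | 40 | 96 ; Edinburgh | 1 | 4 | 4 ; Geneva | 2 | 46 | 88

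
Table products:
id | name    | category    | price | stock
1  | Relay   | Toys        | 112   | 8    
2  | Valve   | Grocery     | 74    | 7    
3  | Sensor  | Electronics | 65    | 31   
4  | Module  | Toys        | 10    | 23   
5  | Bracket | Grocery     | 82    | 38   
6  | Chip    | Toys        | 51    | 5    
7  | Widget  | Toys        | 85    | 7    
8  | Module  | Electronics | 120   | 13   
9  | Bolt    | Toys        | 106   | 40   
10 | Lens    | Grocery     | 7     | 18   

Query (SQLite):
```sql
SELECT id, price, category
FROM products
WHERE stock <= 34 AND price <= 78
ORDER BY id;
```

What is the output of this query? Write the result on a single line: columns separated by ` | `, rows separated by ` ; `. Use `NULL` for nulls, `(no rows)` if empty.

2 | 74 | Grocery ; 3 | 65 | Electronics ; 4 | 10 | Toys ; 6 | 51 | Toys ; 10 | 7 | Grocery

stock <= 34: ids {1, 2, 3, 4, 6, 7, 8, 10}
price <= 78: ids {2, 3, 4, 6, 10}
Combine with AND.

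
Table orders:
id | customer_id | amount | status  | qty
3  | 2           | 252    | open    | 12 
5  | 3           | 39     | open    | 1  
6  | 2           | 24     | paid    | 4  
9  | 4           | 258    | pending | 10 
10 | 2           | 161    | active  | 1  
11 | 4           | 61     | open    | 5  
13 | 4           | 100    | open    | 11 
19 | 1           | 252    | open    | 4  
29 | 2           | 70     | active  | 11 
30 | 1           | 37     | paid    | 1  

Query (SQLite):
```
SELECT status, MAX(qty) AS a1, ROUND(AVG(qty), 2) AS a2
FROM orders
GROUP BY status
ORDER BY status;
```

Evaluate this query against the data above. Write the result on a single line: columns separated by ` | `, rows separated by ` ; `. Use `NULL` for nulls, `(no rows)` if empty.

Group orders by status.
Per group compute: MAX(qty), ROUND(AVG(qty), 2).
  active: ids {10, 29} → MAX(qty)=11, ROUND(AVG(qty), 2)=6
  open: ids {3, 5, 11, 13, 19} → MAX(qty)=12, ROUND(AVG(qty), 2)=6.6
  paid: ids {6, 30} → MAX(qty)=4, ROUND(AVG(qty), 2)=2.5
  pending: ids {9} → MAX(qty)=10, ROUND(AVG(qty), 2)=10

active | 11 | 6 ; open | 12 | 6.6 ; paid | 4 | 2.5 ; pending | 10 | 10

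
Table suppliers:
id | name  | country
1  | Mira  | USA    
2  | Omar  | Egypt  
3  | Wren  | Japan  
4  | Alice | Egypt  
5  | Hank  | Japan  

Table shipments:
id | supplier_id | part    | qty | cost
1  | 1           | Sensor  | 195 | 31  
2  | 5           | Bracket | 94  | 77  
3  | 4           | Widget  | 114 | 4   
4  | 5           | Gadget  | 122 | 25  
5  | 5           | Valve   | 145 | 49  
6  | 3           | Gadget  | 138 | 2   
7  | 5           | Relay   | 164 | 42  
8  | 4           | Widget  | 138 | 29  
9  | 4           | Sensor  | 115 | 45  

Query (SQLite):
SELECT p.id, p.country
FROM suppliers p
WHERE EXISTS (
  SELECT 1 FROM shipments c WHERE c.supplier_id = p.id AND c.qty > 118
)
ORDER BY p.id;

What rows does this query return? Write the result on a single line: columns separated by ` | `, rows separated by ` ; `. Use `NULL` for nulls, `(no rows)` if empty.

For each suppliers row, check whether any shipments with matching supplier_id has qty > 118.
Keep rows where that is true.

1 | USA ; 3 | Japan ; 4 | Egypt ; 5 | Japan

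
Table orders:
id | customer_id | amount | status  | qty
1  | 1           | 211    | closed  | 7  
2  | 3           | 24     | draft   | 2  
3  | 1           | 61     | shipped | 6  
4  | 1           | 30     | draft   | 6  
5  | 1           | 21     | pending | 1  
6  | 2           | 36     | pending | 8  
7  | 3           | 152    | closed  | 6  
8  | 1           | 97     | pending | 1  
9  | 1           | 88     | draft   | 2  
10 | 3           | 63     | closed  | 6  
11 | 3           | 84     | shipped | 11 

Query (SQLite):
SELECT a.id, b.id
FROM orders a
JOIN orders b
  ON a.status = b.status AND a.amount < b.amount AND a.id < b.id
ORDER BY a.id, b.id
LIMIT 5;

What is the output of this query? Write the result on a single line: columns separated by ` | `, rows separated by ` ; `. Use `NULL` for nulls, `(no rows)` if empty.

2 | 4 ; 2 | 9 ; 3 | 11 ; 4 | 9 ; 5 | 6

Pairs (a,b) with same status, a.amount < b.amount, a.id < b.id.
status groups: closed:{1,7,10} draft:{2,4,9} pending:{5,6,8} shipped:{3,11}
Ordered by (a.id, b.id); first 5.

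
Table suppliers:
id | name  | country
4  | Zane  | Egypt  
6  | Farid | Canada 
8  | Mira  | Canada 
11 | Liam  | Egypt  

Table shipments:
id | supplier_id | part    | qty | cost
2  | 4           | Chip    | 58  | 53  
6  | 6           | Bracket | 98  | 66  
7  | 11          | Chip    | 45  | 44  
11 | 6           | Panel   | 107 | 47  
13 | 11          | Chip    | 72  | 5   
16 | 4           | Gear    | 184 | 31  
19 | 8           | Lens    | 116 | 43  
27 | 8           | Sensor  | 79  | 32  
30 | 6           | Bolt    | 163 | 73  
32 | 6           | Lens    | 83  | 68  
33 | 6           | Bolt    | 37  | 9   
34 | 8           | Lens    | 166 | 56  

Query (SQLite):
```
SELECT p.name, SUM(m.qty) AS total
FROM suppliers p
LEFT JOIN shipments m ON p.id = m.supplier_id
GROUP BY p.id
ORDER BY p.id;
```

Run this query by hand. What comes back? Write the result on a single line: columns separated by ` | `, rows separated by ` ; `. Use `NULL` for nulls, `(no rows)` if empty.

LEFT JOIN keeps every suppliers row; unmatched ones get NULL for shipments columns.
Group by suppliers.id and compute SUM(m.qty). SUM over an all-NULL group is NULL.
  4: ids {2, 16} → SUM(m.qty)=242
  6: ids {6, 11, 30, 32, 33} → SUM(m.qty)=488
  8: ids {19, 27, 34} → SUM(m.qty)=361
  11: ids {7, 13} → SUM(m.qty)=117

Zane | 242 ; Farid | 488 ; Mira | 361 ; Liam | 117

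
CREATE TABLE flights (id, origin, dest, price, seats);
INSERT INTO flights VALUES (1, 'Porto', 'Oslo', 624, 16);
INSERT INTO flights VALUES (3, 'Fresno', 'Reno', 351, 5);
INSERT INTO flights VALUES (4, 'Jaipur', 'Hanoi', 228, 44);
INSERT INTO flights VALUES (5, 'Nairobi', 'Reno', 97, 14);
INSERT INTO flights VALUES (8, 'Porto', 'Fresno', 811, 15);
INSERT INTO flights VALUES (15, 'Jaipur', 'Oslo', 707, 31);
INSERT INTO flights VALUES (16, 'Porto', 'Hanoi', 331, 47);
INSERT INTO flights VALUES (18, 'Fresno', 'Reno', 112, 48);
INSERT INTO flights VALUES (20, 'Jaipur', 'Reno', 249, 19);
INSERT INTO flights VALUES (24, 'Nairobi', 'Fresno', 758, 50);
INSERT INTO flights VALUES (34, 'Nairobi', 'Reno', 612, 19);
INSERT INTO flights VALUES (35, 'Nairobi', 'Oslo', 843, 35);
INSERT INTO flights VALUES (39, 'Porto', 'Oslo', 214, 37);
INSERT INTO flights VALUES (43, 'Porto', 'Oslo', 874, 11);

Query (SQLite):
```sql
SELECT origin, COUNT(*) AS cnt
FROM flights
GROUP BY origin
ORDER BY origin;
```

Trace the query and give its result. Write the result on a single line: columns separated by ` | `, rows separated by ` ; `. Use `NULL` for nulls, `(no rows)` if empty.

Partition flights by origin; compute COUNT(*) within each group.
  Fresno: ids {3, 18} → COUNT(*)=2
  Jaipur: ids {4, 15, 20} → COUNT(*)=3
  Nairobi: ids {5, 24, 34, 35} → COUNT(*)=4
  Porto: ids {1, 8, 16, 39, 43} → COUNT(*)=5

Fresno | 2 ; Jaipur | 3 ; Nairobi | 4 ; Porto | 5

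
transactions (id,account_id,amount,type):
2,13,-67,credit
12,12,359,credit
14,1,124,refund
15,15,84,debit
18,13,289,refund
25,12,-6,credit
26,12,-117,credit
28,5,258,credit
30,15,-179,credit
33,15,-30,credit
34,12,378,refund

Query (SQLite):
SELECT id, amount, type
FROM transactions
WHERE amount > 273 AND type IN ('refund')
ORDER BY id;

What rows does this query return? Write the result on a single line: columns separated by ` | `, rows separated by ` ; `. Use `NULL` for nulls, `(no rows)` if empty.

amount > 273: ids {12, 18, 34}
type IN ('refund'): ids {14, 18, 34}
Combine with AND.

18 | 289 | refund ; 34 | 378 | refund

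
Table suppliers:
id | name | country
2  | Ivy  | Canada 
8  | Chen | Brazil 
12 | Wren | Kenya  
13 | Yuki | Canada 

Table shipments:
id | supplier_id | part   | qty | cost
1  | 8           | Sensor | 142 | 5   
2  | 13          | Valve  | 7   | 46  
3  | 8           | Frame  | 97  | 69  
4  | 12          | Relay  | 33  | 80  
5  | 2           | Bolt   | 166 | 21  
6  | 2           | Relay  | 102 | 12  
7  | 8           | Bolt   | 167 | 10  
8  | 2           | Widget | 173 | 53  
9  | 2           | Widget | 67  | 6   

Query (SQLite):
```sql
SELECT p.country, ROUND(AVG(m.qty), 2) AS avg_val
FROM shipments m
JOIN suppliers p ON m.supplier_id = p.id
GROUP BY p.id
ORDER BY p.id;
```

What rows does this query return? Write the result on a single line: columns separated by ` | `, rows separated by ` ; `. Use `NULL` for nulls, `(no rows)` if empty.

Canada | 127 ; Brazil | 135.33 ; Kenya | 33 ; Canada | 7

Join each shipments row to its suppliers via supplier_id.
Group joined rows by suppliers.id; compute ROUND(AVG(m.qty), 2) per group.
  2: ids {5, 6, 8, 9} → ROUND(AVG(m.qty), 2)=127
  8: ids {1, 3, 7} → ROUND(AVG(m.qty), 2)=135.33
  12: ids {4} → ROUND(AVG(m.qty), 2)=33
  13: ids {2} → ROUND(AVG(m.qty), 2)=7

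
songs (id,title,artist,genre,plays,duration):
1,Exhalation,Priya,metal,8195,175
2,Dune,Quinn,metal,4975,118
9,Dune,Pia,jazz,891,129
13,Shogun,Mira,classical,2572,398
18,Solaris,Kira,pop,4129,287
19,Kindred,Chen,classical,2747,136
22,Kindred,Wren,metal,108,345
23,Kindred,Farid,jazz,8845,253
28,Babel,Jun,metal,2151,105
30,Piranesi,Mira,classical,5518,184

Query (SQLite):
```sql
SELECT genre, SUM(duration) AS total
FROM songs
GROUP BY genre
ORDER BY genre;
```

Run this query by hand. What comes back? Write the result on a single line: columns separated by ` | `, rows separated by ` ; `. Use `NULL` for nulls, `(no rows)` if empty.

classical | 718 ; jazz | 382 ; metal | 743 ; pop | 287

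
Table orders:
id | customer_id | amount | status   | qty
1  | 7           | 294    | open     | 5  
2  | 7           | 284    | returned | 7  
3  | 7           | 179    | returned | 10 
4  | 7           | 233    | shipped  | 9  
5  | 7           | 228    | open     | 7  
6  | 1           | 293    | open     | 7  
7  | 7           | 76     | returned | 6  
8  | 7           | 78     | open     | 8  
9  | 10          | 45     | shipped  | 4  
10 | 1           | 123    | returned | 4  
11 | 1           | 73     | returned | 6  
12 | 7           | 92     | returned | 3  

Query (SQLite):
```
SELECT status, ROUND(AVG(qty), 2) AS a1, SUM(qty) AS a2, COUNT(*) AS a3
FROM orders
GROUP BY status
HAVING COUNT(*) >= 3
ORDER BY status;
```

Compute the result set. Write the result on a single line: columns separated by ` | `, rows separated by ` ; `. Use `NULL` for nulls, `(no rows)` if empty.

open | 6.75 | 27 | 4 ; returned | 6 | 36 | 6

Group orders by status.
Per group compute: ROUND(AVG(qty), 2), SUM(qty), COUNT(*).
HAVING: drop groups with fewer than 3 rows.
  open: ids {1, 5, 6, 8} → ROUND(AVG(qty), 2)=6.75, SUM(qty)=27, COUNT(*)=4
  returned: ids {2, 3, 7, 10, 11, 12} → ROUND(AVG(qty), 2)=6, SUM(qty)=36, COUNT(*)=6
  shipped: ids {4, 9} → ROUND(AVG(qty), 2)=6.5, SUM(qty)=13, COUNT(*)=2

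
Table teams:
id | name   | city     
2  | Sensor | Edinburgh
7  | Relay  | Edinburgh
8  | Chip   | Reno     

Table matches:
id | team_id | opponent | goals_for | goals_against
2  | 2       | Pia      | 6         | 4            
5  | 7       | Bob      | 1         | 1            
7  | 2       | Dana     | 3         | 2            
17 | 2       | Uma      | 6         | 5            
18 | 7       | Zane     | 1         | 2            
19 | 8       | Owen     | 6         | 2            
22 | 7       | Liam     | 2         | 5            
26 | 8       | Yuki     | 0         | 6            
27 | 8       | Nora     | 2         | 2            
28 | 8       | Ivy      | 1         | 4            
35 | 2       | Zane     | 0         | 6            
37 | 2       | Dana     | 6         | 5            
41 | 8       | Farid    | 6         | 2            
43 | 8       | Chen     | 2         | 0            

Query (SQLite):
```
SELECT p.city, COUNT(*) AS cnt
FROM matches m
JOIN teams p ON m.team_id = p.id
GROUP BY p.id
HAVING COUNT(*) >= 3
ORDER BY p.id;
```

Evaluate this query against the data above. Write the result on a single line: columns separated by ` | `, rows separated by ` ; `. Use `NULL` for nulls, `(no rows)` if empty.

Edinburgh | 5 ; Edinburgh | 3 ; Reno | 6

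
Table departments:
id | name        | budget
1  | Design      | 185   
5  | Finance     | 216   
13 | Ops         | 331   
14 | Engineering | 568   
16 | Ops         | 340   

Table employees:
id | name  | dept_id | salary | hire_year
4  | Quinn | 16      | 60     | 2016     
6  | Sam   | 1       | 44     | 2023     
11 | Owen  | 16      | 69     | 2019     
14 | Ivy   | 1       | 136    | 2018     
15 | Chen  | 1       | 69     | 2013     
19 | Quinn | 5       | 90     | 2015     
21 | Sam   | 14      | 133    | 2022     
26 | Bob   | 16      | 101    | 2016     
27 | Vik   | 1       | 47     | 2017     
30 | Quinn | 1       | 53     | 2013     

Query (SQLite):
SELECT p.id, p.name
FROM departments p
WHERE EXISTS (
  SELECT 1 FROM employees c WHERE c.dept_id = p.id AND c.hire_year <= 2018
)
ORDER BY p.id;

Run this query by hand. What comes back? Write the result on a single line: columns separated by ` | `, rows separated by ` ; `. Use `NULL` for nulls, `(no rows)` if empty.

1 | Design ; 5 | Finance ; 16 | Ops

For each departments row, check whether any employees with matching dept_id has hire_year <= 2018.
Keep rows where that is true.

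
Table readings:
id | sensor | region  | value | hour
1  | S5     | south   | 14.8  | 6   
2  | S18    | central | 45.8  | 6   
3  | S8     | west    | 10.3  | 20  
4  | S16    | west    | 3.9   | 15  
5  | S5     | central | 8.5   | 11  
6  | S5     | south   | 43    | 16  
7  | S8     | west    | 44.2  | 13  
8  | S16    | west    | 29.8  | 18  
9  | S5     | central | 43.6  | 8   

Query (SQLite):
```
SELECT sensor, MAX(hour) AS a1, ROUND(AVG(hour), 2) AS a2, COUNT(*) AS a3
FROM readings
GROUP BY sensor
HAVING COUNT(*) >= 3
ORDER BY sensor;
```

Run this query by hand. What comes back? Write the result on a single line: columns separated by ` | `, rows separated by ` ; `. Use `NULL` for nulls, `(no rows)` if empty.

Group readings by sensor.
Per group compute: MAX(hour), ROUND(AVG(hour), 2), COUNT(*).
HAVING: drop groups with fewer than 3 rows.
  S16: ids {4, 8} → MAX(hour)=18, ROUND(AVG(hour), 2)=16.5, COUNT(*)=2
  S18: ids {2} → MAX(hour)=6, ROUND(AVG(hour), 2)=6, COUNT(*)=1
  S5: ids {1, 5, 6, 9} → MAX(hour)=16, ROUND(AVG(hour), 2)=10.25, COUNT(*)=4
  S8: ids {3, 7} → MAX(hour)=20, ROUND(AVG(hour), 2)=16.5, COUNT(*)=2

S5 | 16 | 10.25 | 4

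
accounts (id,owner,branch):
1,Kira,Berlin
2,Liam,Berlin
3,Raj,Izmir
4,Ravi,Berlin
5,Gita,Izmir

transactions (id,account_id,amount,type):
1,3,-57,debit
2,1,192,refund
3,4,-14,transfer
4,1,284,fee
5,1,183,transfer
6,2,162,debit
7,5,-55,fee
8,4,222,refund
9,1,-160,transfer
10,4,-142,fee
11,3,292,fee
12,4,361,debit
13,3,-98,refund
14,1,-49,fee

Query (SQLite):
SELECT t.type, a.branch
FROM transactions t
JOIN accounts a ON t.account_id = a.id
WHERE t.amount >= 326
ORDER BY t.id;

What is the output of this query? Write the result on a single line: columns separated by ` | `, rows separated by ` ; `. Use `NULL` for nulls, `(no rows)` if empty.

Each transactions row matches the accounts row where account_id = accounts.id.
Then keep rows with t.amount >= 326.

debit | Berlin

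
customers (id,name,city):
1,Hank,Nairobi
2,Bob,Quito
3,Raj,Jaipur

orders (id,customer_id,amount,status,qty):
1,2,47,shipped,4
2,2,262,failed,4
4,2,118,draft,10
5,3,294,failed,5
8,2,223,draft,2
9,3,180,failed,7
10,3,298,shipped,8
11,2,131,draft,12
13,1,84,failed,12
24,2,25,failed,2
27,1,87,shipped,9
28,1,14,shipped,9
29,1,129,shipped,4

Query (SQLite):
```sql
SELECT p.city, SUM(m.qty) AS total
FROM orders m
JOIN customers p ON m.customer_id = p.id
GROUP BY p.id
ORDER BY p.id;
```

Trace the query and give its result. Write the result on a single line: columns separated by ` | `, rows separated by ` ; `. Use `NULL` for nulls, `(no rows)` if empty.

Nairobi | 34 ; Quito | 34 ; Jaipur | 20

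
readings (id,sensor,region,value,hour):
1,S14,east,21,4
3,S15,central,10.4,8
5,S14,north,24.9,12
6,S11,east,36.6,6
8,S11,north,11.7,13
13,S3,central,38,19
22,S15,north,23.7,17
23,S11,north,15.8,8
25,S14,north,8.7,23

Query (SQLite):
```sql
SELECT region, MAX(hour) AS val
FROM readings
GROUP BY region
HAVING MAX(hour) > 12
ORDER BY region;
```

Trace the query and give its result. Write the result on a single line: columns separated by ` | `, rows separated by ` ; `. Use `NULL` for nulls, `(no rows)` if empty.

central | 19 ; north | 23

Partition readings by region; compute MAX(hour) within each group.
HAVING: keep groups where MAX(hour) > 12.
  central: ids {3, 13} → MAX(hour)=19
  east: ids {1, 6} → MAX(hour)=6
  north: ids {5, 8, 22, 23, 25} → MAX(hour)=23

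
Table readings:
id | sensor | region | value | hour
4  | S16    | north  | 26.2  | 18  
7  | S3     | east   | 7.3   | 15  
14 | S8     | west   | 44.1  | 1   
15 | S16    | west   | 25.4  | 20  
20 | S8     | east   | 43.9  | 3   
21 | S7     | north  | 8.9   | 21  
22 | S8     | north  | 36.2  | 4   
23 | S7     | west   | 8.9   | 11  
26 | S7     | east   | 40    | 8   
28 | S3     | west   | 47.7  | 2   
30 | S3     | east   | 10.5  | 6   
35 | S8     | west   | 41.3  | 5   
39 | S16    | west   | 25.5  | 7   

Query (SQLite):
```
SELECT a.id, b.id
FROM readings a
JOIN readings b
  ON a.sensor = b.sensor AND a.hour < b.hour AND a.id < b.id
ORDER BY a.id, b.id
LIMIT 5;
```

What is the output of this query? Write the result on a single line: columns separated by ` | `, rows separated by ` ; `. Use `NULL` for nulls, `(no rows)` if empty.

Pairs (a,b) with same sensor, a.hour < b.hour, a.id < b.id.
sensor groups: S16:{4,15,39} S3:{7,28,30} S7:{21,23,26} S8:{14,20,22,35}
Ordered by (a.id, b.id); first 5.

4 | 15 ; 14 | 20 ; 14 | 22 ; 14 | 35 ; 20 | 22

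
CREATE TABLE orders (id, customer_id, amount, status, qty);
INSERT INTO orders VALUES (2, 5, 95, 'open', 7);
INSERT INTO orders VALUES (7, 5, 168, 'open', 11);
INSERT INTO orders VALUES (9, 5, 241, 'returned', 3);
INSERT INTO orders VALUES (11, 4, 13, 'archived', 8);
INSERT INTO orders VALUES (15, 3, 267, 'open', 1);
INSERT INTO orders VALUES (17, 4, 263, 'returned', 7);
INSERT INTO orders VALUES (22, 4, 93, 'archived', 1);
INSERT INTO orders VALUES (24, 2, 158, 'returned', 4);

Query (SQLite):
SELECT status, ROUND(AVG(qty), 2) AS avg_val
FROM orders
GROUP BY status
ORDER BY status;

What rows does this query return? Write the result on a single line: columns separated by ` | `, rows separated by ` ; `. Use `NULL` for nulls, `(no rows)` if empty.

archived | 4.5 ; open | 6.33 ; returned | 4.67

Partition orders by status; compute ROUND(AVG(qty), 2) within each group.
  archived: ids {11, 22} → ROUND(AVG(qty), 2)=4.5
  open: ids {2, 7, 15} → ROUND(AVG(qty), 2)=6.33
  returned: ids {9, 17, 24} → ROUND(AVG(qty), 2)=4.67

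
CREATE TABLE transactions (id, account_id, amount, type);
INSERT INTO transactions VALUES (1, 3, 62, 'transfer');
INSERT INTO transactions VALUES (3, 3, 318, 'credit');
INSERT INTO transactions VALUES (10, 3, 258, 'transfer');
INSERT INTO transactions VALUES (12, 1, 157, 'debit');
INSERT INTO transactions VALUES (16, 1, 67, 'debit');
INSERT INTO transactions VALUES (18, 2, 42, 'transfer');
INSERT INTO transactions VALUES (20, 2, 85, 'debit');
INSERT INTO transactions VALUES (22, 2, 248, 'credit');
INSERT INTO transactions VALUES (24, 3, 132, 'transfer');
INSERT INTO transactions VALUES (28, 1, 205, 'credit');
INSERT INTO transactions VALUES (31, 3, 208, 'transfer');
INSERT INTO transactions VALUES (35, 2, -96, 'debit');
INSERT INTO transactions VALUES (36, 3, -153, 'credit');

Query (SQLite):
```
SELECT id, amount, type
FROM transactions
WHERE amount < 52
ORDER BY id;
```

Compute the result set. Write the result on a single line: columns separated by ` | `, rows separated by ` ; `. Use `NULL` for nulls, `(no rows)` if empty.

amount < 52: ids {18, 35, 36}

18 | 42 | transfer ; 35 | -96 | debit ; 36 | -153 | credit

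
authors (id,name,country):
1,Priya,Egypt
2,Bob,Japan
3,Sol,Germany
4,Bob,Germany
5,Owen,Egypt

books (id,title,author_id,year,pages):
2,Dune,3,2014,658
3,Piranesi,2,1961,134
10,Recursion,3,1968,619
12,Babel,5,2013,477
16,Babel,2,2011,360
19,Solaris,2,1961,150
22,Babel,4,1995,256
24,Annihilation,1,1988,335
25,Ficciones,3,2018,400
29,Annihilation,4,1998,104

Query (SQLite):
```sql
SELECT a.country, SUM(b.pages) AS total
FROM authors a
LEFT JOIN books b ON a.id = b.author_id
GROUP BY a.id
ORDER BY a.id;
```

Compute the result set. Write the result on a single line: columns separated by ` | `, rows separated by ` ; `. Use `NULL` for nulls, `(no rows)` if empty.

Egypt | 335 ; Japan | 644 ; Germany | 1677 ; Germany | 360 ; Egypt | 477

LEFT JOIN keeps every authors row; unmatched ones get NULL for books columns.
Group by authors.id and compute SUM(b.pages). SUM over an all-NULL group is NULL.
  1: ids {24} → SUM(b.pages)=335
  2: ids {3, 16, 19} → SUM(b.pages)=644
  3: ids {2, 10, 25} → SUM(b.pages)=1677
  4: ids {22, 29} → SUM(b.pages)=360
  5: ids {12} → SUM(b.pages)=477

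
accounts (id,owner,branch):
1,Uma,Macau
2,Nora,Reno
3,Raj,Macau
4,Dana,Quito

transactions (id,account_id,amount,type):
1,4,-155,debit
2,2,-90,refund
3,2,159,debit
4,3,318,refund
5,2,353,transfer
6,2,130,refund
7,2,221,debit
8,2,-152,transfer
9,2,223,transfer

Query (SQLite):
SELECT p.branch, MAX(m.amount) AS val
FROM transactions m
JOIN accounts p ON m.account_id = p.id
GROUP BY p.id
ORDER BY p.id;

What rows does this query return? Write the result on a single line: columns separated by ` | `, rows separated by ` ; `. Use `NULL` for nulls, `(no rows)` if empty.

Reno | 353 ; Macau | 318 ; Quito | -155

Join each transactions row to its accounts via account_id.
Group joined rows by accounts.id; compute MAX(m.amount) per group.
  2: ids {2, 3, 5, 6, 7, 8, 9} → MAX(m.amount)=353
  3: ids {4} → MAX(m.amount)=318
  4: ids {1} → MAX(m.amount)=-155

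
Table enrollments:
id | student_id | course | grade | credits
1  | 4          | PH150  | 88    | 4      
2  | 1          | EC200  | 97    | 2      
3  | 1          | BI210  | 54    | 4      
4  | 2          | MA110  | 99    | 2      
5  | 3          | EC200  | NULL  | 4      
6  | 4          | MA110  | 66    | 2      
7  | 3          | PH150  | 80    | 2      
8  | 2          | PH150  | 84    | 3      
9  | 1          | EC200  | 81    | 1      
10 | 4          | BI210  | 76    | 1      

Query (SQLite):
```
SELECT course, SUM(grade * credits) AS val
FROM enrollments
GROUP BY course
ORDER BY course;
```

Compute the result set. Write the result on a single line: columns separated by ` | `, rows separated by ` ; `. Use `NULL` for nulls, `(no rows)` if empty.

For each row compute grade * credits.
Group by course; take SUM of the expression per group.
  BI210: ids {3, 10} → SUM(grade * credits)=292
  EC200: ids {2, 5, 9} → SUM(grade * credits)=275
  MA110: ids {4, 6} → SUM(grade * credits)=330
  PH150: ids {1, 7, 8} → SUM(grade * credits)=764

BI210 | 292 ; EC200 | 275 ; MA110 | 330 ; PH150 | 764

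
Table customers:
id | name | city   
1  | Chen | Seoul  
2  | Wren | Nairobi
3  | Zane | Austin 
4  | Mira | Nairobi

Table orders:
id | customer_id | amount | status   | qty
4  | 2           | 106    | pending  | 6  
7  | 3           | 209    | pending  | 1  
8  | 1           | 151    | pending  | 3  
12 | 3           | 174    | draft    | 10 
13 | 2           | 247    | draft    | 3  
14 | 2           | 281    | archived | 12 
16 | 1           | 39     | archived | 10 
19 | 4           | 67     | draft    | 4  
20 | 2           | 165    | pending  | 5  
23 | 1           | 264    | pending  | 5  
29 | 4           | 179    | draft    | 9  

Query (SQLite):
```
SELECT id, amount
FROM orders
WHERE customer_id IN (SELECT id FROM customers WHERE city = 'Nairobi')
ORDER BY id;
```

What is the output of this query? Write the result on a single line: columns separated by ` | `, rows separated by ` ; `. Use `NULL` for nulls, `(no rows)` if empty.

4 | 106 ; 13 | 247 ; 14 | 281 ; 19 | 67 ; 20 | 165 ; 29 | 179

Inner query: customers.id where city = 'Nairobi'.
Outer: keep orders rows whose customer_id is in that set.
Inner query → {2, 4}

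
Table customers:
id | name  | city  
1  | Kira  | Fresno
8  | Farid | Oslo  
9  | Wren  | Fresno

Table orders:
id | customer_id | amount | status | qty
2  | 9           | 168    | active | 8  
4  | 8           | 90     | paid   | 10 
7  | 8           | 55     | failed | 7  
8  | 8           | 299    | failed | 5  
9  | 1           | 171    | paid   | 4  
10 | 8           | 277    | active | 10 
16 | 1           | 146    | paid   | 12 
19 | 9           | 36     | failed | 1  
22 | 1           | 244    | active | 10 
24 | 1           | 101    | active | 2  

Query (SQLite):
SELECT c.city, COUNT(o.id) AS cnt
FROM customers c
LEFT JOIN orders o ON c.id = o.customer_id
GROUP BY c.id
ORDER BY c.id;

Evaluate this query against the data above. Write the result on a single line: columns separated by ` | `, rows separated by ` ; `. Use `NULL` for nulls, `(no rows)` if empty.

Fresno | 4 ; Oslo | 4 ; Fresno | 2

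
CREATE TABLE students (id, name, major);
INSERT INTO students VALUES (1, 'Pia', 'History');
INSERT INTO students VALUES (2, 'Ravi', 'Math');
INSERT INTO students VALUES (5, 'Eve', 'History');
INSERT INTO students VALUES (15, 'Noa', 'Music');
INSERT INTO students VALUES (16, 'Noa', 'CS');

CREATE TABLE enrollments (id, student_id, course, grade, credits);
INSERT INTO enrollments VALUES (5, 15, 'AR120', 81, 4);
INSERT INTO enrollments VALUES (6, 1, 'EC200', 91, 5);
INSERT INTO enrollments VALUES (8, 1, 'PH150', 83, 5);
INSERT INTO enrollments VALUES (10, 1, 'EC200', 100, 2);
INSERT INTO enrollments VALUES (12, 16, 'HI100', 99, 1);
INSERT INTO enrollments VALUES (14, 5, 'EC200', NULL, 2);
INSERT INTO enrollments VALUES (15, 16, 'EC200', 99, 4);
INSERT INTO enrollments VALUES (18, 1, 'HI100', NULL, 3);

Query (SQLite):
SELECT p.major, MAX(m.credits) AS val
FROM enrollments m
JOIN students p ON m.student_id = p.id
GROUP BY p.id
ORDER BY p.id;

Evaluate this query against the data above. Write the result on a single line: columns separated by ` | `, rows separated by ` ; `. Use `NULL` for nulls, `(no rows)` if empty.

Join each enrollments row to its students via student_id.
Group joined rows by students.id; compute MAX(m.credits) per group.
  1: ids {6, 8, 10, 18} → MAX(m.credits)=5
  5: ids {14} → MAX(m.credits)=2
  15: ids {5} → MAX(m.credits)=4
  16: ids {12, 15} → MAX(m.credits)=4

History | 5 ; History | 2 ; Music | 4 ; CS | 4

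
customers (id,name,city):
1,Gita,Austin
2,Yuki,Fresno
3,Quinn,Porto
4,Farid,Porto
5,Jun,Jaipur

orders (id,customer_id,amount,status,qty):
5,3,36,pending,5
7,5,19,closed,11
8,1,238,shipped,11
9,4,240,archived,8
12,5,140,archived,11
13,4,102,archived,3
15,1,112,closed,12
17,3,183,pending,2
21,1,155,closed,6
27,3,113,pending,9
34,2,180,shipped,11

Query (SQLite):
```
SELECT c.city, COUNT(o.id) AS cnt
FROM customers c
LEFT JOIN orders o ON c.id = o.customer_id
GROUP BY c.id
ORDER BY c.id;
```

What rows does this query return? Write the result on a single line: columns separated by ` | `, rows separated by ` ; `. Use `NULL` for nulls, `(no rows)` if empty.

LEFT JOIN keeps every customers row; unmatched ones get NULL for orders columns.
Group by customers.id and compute COUNT(o.id). COUNT(col) of an all-NULL group is 0.
  1: ids {8, 15, 21} → COUNT(o.id)=3
  2: ids {34} → COUNT(o.id)=1
  3: ids {5, 17, 27} → COUNT(o.id)=3
  4: ids {9, 13} → COUNT(o.id)=2
  5: ids {7, 12} → COUNT(o.id)=2

Austin | 3 ; Fresno | 1 ; Porto | 3 ; Porto | 2 ; Jaipur | 2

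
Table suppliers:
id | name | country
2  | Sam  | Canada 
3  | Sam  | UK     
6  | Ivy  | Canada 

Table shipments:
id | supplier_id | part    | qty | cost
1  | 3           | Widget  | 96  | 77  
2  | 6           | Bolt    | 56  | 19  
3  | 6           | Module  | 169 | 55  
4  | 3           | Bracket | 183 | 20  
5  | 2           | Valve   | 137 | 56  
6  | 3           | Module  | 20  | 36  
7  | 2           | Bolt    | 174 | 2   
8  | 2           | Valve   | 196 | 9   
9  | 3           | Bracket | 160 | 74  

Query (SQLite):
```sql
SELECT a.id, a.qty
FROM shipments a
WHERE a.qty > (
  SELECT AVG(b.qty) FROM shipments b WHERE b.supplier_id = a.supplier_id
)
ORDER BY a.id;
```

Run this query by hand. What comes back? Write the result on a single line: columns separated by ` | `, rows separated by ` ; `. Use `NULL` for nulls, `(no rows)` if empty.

3 | 169 ; 4 | 183 ; 7 | 174 ; 8 | 196 ; 9 | 160

For each shipments row a, compute AVG(qty) over rows sharing a.supplier_id.
Keep row a if a.qty > that per-group AVG.
  supplier_id=2: AVG(qty) = 169.0
  supplier_id=3: AVG(qty) = 114.75
  supplier_id=6: AVG(qty) = 112.5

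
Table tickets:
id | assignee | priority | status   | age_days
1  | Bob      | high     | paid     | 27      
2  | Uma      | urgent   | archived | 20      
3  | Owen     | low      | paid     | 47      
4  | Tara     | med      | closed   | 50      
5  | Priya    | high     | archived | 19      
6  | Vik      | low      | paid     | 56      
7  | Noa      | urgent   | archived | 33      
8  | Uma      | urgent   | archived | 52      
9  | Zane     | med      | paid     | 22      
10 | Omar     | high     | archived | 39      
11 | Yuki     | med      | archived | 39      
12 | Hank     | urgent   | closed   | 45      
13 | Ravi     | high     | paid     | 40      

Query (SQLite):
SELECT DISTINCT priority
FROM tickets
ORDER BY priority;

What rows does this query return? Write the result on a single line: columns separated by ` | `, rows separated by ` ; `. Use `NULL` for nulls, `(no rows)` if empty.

high ; low ; med ; urgent

Collect distinct priority values from tickets.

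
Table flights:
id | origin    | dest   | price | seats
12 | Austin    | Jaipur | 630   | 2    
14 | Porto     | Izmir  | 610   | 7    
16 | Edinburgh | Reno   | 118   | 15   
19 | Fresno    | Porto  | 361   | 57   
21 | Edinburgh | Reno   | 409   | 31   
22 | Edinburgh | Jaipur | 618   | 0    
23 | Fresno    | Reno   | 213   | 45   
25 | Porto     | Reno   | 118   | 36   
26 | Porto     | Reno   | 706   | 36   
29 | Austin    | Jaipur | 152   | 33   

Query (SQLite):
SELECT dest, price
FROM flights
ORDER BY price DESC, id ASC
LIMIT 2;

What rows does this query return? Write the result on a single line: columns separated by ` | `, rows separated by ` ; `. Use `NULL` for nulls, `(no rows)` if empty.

Reno | 706 ; Jaipur | 630

Sort by price desc, tiebreak id asc: (706, id=26), (630, id=12), (618, id=22), (610, id=14), (409, id=21) …. Take first 2.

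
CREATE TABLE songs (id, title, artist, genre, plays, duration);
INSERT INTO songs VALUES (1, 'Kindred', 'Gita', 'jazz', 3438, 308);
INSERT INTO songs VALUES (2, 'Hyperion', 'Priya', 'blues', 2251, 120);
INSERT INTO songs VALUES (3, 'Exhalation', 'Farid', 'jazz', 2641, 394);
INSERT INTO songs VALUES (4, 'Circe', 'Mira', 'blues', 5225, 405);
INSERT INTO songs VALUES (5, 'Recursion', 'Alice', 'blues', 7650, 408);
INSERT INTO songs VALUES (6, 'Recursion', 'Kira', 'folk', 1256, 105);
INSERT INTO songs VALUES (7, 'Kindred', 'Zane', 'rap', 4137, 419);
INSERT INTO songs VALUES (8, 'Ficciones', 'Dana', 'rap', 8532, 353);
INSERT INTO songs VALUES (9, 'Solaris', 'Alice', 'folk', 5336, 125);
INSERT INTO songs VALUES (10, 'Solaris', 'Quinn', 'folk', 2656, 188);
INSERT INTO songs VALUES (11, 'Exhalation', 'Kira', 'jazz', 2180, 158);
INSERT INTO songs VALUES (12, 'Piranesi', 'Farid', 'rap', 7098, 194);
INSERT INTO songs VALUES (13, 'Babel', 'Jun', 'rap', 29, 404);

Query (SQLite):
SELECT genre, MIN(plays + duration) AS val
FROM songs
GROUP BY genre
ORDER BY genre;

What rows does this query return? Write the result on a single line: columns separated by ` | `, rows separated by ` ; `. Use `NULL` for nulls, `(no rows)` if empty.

blues | 2371 ; folk | 1361 ; jazz | 2338 ; rap | 433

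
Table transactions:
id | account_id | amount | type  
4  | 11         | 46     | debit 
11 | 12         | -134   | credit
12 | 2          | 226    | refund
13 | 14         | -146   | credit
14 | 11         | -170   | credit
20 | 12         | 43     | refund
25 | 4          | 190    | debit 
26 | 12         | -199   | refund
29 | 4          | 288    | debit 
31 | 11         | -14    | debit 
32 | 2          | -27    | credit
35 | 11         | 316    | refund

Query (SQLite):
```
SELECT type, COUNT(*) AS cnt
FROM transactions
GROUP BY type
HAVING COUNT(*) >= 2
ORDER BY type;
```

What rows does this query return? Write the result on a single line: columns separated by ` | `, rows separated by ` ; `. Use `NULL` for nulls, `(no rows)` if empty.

Partition transactions by type; compute COUNT(*) within each group.
HAVING: keep groups with count ≥ 2.
  credit: ids {11, 13, 14, 32} → COUNT(*)=4
  debit: ids {4, 25, 29, 31} → COUNT(*)=4
  refund: ids {12, 20, 26, 35} → COUNT(*)=4

credit | 4 ; debit | 4 ; refund | 4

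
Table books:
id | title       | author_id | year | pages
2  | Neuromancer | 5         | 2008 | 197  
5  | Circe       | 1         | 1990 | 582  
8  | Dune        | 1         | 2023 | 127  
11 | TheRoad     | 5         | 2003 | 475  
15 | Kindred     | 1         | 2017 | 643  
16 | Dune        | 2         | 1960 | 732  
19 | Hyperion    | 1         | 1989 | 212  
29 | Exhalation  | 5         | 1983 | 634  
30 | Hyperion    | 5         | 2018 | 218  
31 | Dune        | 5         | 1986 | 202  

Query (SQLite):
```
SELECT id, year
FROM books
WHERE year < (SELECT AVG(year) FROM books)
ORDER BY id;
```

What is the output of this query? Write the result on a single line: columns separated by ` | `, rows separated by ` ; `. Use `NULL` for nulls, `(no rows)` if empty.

Scalar subquery: AVG(year) over all books rows = 1997.7.
Keep rows where year < that value.

5 | 1990 ; 16 | 1960 ; 19 | 1989 ; 29 | 1983 ; 31 | 1986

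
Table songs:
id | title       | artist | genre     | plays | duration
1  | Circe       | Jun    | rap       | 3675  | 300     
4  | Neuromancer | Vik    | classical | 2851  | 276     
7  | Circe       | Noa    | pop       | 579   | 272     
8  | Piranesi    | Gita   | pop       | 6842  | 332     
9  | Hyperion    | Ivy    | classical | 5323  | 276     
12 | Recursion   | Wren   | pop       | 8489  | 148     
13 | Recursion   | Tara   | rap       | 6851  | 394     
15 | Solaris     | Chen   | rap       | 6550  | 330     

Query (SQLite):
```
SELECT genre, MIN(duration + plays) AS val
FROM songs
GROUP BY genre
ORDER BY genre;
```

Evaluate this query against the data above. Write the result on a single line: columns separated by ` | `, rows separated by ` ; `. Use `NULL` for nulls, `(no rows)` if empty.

For each row compute duration + plays.
Group by genre; take MIN of the expression per group.
  classical: ids {4, 9} → MIN(duration + plays)=3127
  pop: ids {7, 8, 12} → MIN(duration + plays)=851
  rap: ids {1, 13, 15} → MIN(duration + plays)=3975

classical | 3127 ; pop | 851 ; rap | 3975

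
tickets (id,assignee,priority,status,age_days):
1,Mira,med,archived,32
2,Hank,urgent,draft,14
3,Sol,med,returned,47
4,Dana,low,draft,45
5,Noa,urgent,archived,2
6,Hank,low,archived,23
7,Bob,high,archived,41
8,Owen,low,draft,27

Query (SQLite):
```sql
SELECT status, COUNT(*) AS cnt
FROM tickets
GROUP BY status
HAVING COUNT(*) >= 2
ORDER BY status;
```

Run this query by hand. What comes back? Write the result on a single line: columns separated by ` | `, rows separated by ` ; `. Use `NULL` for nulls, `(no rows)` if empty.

archived | 4 ; draft | 3

Partition tickets by status; compute COUNT(*) within each group.
HAVING: keep groups with count ≥ 2.
  archived: ids {1, 5, 6, 7} → COUNT(*)=4
  draft: ids {2, 4, 8} → COUNT(*)=3
  returned: ids {3} → COUNT(*)=1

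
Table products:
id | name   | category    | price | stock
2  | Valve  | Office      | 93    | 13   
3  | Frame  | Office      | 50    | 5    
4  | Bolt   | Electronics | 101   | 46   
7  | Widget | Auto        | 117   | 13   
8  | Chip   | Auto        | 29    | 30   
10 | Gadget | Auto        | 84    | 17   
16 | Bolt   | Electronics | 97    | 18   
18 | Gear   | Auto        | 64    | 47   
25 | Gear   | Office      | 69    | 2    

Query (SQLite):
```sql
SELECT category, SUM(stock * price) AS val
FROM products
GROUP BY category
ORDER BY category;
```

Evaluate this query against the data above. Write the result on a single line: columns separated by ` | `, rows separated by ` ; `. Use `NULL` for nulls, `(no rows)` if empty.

Auto | 6827 ; Electronics | 6392 ; Office | 1597

For each row compute stock * price.
Group by category; take SUM of the expression per group.
  Auto: ids {7, 8, 10, 18} → SUM(stock * price)=6827
  Electronics: ids {4, 16} → SUM(stock * price)=6392
  Office: ids {2, 3, 25} → SUM(stock * price)=1597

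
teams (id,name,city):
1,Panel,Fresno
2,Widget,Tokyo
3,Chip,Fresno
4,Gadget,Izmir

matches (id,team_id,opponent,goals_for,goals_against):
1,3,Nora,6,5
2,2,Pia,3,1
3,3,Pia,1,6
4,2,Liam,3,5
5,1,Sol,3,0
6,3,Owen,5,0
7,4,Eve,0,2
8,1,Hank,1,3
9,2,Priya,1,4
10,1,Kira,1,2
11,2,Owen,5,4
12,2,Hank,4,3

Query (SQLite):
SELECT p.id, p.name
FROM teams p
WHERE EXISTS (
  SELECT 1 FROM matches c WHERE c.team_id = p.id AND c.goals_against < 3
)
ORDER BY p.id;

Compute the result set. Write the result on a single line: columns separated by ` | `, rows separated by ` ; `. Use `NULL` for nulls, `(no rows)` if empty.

For each teams row, check whether any matches with matching team_id has goals_against < 3.
Keep rows where that is true.

1 | Panel ; 2 | Widget ; 3 | Chip ; 4 | Gadget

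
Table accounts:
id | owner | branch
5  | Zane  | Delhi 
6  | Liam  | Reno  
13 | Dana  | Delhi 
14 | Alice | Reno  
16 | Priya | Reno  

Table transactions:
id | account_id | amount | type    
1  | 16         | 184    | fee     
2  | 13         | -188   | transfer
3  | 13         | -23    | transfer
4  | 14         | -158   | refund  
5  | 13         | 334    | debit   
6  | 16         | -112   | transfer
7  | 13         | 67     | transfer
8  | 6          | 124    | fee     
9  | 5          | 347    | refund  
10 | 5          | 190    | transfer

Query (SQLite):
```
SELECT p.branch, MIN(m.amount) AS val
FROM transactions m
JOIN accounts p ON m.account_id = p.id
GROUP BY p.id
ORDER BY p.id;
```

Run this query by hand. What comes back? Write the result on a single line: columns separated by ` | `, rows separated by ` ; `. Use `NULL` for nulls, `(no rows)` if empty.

Delhi | 190 ; Reno | 124 ; Delhi | -188 ; Reno | -158 ; Reno | -112

Join each transactions row to its accounts via account_id.
Group joined rows by accounts.id; compute MIN(m.amount) per group.
  5: ids {9, 10} → MIN(m.amount)=190
  6: ids {8} → MIN(m.amount)=124
  13: ids {2, 3, 5, 7} → MIN(m.amount)=-188
  14: ids {4} → MIN(m.amount)=-158
  16: ids {1, 6} → MIN(m.amount)=-112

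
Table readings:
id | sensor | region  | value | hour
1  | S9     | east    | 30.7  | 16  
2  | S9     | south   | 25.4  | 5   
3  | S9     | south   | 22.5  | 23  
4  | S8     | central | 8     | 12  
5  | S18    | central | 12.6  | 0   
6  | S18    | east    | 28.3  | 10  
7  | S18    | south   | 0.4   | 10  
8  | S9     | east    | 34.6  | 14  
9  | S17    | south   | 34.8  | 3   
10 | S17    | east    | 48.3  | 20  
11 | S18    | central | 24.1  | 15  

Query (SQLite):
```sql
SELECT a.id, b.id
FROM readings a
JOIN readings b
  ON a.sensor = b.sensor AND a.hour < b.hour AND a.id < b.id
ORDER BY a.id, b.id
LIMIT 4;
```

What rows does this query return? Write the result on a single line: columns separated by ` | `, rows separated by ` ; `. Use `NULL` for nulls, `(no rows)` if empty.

1 | 3 ; 2 | 3 ; 2 | 8 ; 5 | 6

Pairs (a,b) with same sensor, a.hour < b.hour, a.id < b.id.
sensor groups: S17:{9,10} S18:{5,6,7,11} S8:{4} S9:{1,2,3,8}
Ordered by (a.id, b.id); first 4.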